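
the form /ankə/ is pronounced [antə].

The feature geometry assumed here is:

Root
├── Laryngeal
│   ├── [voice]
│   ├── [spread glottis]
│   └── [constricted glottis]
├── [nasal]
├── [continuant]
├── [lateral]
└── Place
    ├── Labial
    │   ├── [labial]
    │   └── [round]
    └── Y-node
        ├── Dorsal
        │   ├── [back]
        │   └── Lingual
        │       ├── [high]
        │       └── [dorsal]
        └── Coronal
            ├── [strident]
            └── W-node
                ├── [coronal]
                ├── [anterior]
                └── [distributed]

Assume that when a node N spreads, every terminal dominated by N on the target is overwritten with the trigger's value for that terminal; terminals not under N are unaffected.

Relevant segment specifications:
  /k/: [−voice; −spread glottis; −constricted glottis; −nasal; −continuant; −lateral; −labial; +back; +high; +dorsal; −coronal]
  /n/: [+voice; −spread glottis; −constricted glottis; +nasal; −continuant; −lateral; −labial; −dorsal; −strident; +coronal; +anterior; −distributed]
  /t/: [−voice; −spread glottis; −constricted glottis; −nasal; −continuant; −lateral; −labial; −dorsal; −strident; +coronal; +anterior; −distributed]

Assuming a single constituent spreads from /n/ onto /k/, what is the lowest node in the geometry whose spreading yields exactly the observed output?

The alternation /k/ → [t] changes [coronal], [anterior], [distributed], [strident], [dorsal], [high], [back] and nothing else.
In this geometry the lowest node dominating all of them is Y-node: every daughter of Y-node dominates only a proper subset, so no lower node suffices.
Delinking /k/'s Y-node and associating /n/'s Y-node gives precisely the feature bundle of [t].
Features on which the two segments disagree outside Y-node, such as [nasal], [voice], are unchanged — nothing dominating them spread, and Y-node is the minimal sufficient constituent.

Y-node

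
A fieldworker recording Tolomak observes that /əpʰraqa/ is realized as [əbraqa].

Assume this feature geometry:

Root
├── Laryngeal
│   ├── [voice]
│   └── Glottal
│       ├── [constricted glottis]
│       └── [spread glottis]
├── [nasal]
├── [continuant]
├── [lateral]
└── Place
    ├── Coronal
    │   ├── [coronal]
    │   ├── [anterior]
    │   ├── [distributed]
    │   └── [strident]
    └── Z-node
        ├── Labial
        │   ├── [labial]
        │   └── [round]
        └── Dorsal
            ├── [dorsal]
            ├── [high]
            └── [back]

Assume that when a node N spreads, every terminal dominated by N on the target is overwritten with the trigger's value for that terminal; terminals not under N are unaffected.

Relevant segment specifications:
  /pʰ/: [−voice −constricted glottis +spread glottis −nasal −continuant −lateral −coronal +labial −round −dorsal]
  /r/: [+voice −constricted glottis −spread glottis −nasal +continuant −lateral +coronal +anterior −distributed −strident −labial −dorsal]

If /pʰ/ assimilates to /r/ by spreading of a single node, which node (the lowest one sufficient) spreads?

Laryngeal

Feature comparison: [voice], [spread glottis] differ between /pʰ/ and [b]; the remaining terminals match.
These terminals are all dominated by Laryngeal, and no proper subconstituent of Laryngeal covers them all; Laryngeal is their lowest common ancestor.
If Laryngeal spreads, every terminal under it takes /r/'s value, producing [b] as observed.
Since [labial], [continuant] are preserved even though /r/ disagrees there, no node above Laryngeal spread.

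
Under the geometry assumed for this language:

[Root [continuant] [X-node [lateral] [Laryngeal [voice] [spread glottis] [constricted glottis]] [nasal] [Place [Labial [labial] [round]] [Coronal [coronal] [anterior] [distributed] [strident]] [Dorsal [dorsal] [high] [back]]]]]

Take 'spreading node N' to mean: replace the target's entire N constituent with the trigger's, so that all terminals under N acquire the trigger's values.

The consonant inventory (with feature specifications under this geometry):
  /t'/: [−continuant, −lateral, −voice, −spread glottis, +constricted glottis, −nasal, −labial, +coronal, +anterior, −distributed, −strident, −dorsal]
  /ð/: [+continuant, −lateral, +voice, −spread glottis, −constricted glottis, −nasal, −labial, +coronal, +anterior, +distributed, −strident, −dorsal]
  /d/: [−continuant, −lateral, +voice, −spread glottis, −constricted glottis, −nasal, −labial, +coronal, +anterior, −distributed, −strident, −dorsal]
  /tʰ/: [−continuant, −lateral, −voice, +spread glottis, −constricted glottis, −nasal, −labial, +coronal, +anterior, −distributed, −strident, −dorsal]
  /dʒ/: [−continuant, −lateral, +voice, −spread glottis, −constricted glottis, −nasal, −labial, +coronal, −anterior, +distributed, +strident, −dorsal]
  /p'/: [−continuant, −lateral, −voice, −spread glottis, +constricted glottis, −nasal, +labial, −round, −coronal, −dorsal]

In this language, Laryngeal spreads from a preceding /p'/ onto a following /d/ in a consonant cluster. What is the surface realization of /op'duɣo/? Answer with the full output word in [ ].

The Laryngeal node dominates the terminals [voice], [spread glottis], [constricted glottis].
After delinking /d/'s Laryngeal and linking /p'/'s, the affected terminals become [−voice], [−spread glottis], [+constricted glottis]; [continuant], [lateral], [nasal], … (outside Laryngeal) are retained from /d/.
The resulting bundle matches /t'/ in the inventory; substituting it for /d/ gives [op't'uɣo].

[op't'uɣo]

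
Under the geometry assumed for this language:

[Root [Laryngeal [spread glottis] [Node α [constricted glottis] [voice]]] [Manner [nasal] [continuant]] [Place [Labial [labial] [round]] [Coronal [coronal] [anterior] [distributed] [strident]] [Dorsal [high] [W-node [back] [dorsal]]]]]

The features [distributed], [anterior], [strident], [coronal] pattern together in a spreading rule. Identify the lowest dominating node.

[distributed] is immediately dominated by Coronal.
[anterior] is immediately dominated by Coronal.
[strident] is immediately dominated by Coronal.
[coronal] is immediately dominated by Coronal.
Coronal is the lowest common ancestor — every listed feature sits under it, and no single subconstituent of Coronal covers them all.

Coronal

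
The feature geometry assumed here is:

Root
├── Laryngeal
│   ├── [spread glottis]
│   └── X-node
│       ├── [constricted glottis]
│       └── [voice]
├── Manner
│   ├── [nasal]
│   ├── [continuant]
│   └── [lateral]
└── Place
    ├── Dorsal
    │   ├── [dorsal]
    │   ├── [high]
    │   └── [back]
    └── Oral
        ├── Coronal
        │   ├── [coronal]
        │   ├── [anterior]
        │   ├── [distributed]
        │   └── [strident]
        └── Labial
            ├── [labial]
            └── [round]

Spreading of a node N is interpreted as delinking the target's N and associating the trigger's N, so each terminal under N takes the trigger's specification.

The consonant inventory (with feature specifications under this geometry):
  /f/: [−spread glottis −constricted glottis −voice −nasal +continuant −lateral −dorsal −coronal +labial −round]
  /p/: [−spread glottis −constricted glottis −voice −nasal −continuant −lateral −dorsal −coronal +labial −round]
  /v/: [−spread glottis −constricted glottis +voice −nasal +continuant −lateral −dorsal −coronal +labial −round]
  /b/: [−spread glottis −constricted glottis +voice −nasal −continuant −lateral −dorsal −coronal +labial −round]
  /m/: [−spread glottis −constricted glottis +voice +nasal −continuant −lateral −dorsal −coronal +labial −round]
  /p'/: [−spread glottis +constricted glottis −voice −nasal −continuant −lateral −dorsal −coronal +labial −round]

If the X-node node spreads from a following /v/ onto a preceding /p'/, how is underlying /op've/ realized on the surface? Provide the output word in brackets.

The X-node node dominates the terminals [constricted glottis], [voice].
Spreading X-node from /v/ onto /p'/ replaces those values with /v/'s: [−constricted glottis], [+voice]. Features outside X-node ([spread glottis], [nasal], [continuant], …) stay as in /p'/.
The resulting bundle matches /b/ in the inventory; substituting it for /p'/ gives [obve].

[obve]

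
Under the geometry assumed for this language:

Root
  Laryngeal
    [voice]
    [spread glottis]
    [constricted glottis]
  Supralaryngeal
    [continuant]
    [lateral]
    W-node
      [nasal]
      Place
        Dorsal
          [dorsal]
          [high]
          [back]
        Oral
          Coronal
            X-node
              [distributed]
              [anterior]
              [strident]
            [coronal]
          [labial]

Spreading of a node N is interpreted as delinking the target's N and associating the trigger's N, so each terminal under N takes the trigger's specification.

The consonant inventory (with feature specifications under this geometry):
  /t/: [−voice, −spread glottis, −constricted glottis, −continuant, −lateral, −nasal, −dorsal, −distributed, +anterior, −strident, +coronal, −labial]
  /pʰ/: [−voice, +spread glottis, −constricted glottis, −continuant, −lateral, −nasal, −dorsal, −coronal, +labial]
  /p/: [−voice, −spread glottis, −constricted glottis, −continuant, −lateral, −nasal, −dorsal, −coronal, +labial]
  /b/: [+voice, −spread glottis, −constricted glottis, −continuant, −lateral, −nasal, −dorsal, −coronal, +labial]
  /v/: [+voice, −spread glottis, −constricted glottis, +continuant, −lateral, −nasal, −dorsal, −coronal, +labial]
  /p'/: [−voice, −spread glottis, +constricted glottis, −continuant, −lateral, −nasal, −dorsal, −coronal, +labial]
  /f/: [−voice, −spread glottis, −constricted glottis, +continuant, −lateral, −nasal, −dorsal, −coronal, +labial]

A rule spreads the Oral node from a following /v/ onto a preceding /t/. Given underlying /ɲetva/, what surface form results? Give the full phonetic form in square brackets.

[ɲepva]

Terminals under Oral in this geometry: [distributed], [anterior], [strident], [coronal], [labial].
The target acquires /v/'s values for everything under Oral — [−coronal], [+labial] — while keeping its own [voice], [spread glottis], [constricted glottis], ….
The resulting bundle matches /p/ in the inventory; substituting it for /t/ gives [ɲepva].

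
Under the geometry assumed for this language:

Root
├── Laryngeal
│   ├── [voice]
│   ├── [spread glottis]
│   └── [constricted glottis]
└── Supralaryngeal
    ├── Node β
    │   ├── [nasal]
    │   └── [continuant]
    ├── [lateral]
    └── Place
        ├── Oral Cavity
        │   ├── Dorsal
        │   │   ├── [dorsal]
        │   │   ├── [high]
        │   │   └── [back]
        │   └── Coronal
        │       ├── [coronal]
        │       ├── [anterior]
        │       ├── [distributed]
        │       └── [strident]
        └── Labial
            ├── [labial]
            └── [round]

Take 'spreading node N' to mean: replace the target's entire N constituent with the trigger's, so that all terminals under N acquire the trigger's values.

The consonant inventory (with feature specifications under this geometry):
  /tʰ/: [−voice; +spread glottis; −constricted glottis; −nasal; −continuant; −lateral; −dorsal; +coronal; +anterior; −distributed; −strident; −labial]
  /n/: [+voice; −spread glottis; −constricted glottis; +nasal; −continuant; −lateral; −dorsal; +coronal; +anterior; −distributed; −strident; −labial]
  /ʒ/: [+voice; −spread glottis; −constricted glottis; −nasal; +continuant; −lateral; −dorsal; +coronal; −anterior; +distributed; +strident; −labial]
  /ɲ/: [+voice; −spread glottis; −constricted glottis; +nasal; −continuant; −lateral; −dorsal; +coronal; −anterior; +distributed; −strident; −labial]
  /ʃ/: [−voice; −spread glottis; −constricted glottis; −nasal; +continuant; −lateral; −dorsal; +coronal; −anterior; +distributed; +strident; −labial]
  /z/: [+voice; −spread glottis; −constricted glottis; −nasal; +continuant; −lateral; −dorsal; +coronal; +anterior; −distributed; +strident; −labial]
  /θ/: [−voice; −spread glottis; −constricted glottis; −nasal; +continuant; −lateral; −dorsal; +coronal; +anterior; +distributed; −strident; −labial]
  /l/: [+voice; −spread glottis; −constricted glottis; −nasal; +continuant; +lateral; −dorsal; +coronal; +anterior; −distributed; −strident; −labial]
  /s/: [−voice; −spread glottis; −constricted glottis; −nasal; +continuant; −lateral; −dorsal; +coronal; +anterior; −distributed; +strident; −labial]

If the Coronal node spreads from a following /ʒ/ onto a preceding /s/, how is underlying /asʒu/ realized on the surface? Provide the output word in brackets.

Coronal immediately or transitively dominates [coronal], [anterior], [distributed], [strident].
The target acquires /ʒ/'s values for everything under Coronal — [+coronal], [−anterior], [+distributed], [+strident] — while keeping its own [voice], [spread glottis], [constricted glottis], ….
The resulting bundle matches /ʃ/ in the inventory; substituting it for /s/ gives [aʃʒu].

[aʃʒu]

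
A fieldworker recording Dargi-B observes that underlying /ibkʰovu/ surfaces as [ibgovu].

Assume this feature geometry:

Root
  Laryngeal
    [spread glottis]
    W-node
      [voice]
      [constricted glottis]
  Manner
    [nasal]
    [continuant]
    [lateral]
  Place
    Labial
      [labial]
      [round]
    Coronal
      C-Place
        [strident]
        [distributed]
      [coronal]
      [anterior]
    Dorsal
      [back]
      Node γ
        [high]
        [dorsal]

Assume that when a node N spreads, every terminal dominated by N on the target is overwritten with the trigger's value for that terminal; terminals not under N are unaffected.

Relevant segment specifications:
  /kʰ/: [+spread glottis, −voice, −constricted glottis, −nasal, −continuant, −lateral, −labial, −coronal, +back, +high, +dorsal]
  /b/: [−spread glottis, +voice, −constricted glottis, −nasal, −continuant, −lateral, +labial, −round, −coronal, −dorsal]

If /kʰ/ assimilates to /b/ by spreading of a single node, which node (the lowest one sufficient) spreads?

Laryngeal

The alternation /kʰ/ → [g] changes [voice], [spread glottis] and nothing else.
In this geometry the lowest node dominating all of them is Laryngeal: every daughter of Laryngeal dominates only a proper subset, so no lower node suffices.
Spreading Laryngeal from /b/ overwrites each of those terminals with /b/'s values, yielding exactly [g].
Since [labial], [dorsal] are preserved even though /b/ disagrees there, no node above Laryngeal spread.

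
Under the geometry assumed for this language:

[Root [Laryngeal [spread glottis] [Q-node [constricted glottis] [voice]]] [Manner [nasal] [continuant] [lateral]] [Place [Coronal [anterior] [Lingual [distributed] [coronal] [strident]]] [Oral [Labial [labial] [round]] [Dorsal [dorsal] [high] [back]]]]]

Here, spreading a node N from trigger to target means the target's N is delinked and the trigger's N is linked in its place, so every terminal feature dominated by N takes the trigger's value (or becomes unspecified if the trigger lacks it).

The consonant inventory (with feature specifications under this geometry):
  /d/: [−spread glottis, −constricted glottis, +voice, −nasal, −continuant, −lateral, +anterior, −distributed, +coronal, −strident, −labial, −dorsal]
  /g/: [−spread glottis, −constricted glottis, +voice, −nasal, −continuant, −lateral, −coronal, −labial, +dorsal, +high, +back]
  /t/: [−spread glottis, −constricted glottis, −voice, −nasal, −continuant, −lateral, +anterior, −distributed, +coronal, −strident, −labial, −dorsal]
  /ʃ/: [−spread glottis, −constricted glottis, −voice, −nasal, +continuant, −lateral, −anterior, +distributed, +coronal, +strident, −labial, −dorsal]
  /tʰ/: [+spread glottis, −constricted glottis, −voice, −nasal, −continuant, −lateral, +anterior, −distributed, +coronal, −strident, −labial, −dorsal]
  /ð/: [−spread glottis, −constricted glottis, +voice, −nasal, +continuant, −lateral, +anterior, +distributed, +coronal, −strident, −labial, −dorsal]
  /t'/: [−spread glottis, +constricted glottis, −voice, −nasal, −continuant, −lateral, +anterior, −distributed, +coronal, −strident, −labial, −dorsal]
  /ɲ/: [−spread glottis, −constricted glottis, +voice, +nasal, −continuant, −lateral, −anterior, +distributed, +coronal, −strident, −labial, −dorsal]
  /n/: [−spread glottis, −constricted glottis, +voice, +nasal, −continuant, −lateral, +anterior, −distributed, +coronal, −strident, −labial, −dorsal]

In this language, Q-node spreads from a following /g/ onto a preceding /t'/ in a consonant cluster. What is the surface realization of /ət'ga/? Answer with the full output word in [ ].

The Q-node node dominates the terminals [constricted glottis], [voice].
After delinking /t'/'s Q-node and linking /g/'s, the affected terminals become [−constricted glottis], [+voice]; [spread glottis], [nasal], [continuant], … (outside Q-node) are retained from /t'/.
Among the inventory, only /d/ has exactly this specification, giving the surface form [ədga].

[ədga]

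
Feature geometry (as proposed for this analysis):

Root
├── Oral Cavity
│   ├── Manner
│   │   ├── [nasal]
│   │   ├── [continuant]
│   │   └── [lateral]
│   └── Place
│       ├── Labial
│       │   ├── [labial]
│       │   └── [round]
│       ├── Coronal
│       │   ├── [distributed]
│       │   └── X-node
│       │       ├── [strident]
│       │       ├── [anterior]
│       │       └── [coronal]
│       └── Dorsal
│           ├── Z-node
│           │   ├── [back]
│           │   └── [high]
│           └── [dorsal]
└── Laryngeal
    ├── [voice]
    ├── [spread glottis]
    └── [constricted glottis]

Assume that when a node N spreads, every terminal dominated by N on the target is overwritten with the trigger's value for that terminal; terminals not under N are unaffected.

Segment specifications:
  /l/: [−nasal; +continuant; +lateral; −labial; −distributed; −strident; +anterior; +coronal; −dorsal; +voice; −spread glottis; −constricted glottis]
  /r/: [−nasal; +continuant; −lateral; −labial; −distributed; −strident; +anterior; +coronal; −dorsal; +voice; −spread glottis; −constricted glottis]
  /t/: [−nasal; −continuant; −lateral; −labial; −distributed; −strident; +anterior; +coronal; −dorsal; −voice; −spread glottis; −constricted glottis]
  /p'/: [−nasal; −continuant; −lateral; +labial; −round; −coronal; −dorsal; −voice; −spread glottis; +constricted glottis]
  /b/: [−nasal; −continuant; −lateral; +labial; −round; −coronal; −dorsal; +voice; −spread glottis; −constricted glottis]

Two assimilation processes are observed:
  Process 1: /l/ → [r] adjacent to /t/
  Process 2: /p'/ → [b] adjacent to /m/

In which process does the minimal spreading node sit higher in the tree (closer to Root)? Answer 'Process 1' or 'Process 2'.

Process 1 alters [lateral]; the lowest dominating node is [lateral] (depth 3 from Root).
Process 2 alters [voice], [constricted glottis]; the lowest common ancestor is Laryngeal (depth 1 from Root).
Laryngeal is closer to Root than [lateral], so Process 2 spreads the higher node.

Process 2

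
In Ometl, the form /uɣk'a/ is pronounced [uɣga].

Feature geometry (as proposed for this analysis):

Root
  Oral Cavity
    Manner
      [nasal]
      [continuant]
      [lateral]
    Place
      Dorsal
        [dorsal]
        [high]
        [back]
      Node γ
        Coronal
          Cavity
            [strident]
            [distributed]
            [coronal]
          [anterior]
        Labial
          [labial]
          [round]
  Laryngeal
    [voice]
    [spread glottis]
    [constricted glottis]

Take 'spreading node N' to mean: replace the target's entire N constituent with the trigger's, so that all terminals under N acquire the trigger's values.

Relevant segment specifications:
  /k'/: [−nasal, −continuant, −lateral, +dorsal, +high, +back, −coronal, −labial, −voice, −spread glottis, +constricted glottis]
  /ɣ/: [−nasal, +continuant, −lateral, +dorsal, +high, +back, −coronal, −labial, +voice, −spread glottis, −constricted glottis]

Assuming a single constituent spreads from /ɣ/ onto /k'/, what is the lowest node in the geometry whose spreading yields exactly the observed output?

Laryngeal

The alternation /k'/ → [g] changes [voice], [constricted glottis] and nothing else.
The smallest constituent containing every changed terminal is Laryngeal — each of its daughters lacks at least one of the affected features.
Delinking /k'/'s Laryngeal and associating /ɣ/'s Laryngeal gives precisely the feature bundle of [g].
[continuant] — on which /ɣ/ differs from /k'/ — is unchanged, so Root cannot have spread; the constituent is no larger than Laryngeal.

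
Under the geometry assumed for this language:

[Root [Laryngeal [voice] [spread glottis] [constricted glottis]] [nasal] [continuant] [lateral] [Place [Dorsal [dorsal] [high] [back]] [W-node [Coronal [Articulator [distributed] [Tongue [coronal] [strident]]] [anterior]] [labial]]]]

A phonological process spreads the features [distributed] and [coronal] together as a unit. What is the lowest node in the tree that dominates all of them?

[distributed]: Root ▹ Place ▹ W-node ▹ Coronal ▹ Articulator ▹ [distributed].
[coronal]: Root ▹ Place ▹ W-node ▹ Coronal ▹ Articulator ▹ Tongue ▹ [coronal].
Articulator is the lowest common ancestor — every listed feature sits under it, and no single subconstituent of Articulator covers them all.

Articulator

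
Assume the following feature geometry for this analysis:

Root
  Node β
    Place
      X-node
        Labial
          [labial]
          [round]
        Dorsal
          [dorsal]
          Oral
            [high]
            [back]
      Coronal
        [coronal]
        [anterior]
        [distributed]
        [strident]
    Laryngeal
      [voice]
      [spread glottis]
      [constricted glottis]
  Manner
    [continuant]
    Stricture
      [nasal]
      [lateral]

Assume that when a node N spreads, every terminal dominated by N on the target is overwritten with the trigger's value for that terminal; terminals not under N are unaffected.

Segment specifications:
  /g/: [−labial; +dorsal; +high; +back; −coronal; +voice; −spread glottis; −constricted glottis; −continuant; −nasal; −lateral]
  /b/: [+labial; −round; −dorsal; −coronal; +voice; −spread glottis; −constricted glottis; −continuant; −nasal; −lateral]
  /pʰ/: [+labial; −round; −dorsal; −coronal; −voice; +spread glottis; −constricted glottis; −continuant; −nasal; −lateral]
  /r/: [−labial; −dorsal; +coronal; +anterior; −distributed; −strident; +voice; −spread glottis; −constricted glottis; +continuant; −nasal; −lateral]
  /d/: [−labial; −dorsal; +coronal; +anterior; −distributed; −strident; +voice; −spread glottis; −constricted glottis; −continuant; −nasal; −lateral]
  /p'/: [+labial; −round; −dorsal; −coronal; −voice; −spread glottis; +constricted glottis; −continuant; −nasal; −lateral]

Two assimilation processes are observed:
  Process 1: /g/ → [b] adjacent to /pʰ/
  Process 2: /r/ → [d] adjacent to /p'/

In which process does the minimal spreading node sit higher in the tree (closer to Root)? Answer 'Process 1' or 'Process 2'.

Process 2

Process 1 alters [labial], [round], [dorsal], [high], [back]; the lowest common ancestor is X-node (depth 3 from Root).
In Process 2, [continuant] changes, so the minimal spreading node is [continuant] at depth 2.
[continuant] is closer to Root than X-node, so Process 2 spreads the higher node.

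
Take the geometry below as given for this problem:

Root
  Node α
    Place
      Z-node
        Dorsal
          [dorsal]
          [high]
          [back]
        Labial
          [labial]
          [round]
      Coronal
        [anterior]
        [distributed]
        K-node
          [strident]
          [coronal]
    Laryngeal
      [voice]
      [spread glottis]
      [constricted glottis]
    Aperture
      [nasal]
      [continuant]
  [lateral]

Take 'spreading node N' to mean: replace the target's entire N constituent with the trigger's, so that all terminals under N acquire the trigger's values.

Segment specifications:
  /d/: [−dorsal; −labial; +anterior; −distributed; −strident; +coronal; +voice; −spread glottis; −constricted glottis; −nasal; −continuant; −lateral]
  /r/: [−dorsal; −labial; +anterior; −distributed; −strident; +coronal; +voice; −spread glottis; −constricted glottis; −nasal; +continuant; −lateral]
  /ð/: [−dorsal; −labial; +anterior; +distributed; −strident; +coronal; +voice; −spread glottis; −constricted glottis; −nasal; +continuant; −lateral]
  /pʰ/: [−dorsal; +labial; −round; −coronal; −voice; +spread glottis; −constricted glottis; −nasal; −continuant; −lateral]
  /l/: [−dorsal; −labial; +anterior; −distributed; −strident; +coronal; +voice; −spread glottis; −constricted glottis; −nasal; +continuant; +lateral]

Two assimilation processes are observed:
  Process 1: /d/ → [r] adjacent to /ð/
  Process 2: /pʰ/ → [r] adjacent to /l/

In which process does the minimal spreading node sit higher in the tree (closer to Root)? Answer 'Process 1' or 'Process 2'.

Process 2

In Process 1, [continuant] changes, so the minimal spreading node is [continuant] at depth 3.
Process 2: the features that change are [voice], [spread glottis], [continuant], [labial], [round], [coronal], [anterior], [distributed], [strident]; the minimal node is Node α (depth 1).
Node α is closer to Root than [continuant], so Process 2 spreads the higher node.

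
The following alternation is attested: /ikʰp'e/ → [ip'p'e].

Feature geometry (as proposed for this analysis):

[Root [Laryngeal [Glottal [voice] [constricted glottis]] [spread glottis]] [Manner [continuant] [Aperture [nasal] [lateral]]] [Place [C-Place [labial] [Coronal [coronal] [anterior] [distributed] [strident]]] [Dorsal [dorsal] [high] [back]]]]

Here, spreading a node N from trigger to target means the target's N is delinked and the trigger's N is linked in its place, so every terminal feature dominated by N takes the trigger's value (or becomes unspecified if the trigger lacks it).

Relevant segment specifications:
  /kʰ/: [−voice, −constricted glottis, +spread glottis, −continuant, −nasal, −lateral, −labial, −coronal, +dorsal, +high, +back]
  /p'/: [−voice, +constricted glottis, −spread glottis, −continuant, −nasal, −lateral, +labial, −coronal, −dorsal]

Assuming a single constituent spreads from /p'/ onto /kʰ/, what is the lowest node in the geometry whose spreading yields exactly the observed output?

Root

Comparing /kʰ/ with its surface form [p'], the features that change are [spread glottis], [constricted glottis], [labial], [dorsal], [high], [back].
The smallest constituent containing every changed terminal is Root — each of its daughters lacks at least one of the affected features.
Delinking /kʰ/'s Root and associating /p'/'s Root gives precisely the feature bundle of [p'].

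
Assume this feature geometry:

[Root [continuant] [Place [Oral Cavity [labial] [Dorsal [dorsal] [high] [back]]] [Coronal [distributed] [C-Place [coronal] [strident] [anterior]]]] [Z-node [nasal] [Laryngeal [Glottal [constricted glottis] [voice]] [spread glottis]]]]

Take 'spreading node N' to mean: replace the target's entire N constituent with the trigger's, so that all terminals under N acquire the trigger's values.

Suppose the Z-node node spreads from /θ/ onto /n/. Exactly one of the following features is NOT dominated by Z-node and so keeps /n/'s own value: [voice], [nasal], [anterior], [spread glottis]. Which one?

[anterior]

Under this geometry, Z-node contains [nasal], [constricted glottis], [voice], [spread glottis].
[nasal], [voice], [spread glottis] all lie under Z-node, so they are overwritten when Z-node spreads.
[anterior] attaches under C-Place, not under Z-node, so /n/ retains its own value for [anterior].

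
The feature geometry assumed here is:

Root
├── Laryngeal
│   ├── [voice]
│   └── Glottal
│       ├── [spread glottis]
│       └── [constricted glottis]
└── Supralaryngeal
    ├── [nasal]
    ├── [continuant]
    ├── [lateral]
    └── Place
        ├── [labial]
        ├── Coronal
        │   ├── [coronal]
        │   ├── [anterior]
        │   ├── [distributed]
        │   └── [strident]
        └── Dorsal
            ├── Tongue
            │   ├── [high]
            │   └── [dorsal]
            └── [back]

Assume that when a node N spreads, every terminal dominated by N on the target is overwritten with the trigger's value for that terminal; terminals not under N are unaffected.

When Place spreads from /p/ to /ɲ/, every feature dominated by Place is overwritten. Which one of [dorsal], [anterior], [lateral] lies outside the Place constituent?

[lateral]

Under this geometry, Place contains [labial], [coronal], [anterior], [distributed], [strident], [high], [dorsal], [back].
Spreading Place replaces [dorsal], [anterior] with the trigger's values, since each sits inside the Place constituent.
But [lateral] is a dependent of Supralaryngeal, outside Place; it is therefore untouched by the spreading.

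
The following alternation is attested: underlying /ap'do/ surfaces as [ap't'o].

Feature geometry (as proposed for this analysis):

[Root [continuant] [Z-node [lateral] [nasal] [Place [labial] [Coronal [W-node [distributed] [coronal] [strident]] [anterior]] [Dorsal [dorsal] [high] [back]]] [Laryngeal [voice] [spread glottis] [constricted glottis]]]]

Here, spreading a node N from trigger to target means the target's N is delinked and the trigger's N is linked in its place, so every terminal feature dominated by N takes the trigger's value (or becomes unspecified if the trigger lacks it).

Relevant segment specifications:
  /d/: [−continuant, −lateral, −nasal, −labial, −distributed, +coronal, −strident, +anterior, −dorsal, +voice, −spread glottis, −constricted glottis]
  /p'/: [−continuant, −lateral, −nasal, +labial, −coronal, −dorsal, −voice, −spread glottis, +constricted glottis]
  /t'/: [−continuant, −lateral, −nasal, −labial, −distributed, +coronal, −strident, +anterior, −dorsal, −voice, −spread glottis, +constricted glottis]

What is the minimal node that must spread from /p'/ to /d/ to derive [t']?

The alternation /d/ → [t'] changes [voice], [constricted glottis] and nothing else.
Tracing each changed feature up the tree, the paths first meet at Laryngeal; any lower node misses at least one of them.
Spreading Laryngeal from /p'/ overwrites each of those terminals with /p'/'s values, yielding exactly [t'].
[labial], [coronal] — on which /p'/ differs from /d/ — are unchanged, so neither Z-node nor anything higher can have spread; the constituent is no larger than Laryngeal.

Laryngeal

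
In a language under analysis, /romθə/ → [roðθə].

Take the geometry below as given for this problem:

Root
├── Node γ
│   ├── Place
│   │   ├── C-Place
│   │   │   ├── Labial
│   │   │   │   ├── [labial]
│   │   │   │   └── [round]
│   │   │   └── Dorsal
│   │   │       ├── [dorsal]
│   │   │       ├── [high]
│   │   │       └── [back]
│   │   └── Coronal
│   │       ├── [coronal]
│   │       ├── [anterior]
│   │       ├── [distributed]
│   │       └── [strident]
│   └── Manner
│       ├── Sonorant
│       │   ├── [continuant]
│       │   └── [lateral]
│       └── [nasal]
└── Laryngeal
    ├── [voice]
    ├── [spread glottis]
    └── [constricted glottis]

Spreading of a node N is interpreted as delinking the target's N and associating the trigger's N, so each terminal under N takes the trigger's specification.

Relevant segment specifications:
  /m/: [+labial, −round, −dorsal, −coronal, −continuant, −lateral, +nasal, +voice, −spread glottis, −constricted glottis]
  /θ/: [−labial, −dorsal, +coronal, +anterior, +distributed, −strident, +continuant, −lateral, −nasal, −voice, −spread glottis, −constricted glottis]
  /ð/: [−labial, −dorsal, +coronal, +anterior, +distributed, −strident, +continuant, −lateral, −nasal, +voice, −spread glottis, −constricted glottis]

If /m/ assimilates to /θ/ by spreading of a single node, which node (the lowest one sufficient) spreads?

Node γ

Feature comparison: [nasal], [continuant], [labial], [round], [coronal], [anterior], [distributed], [strident] differ between /m/ and [ð]; the remaining terminals match.
These terminals are all dominated by Node γ, and no proper subconstituent of Node γ covers them all; Node γ is their lowest common ancestor.
Delinking /m/'s Node γ and associating /θ/'s Node γ gives precisely the feature bundle of [ð].
Since [voice] is preserved even though /θ/ disagrees there, no node above Node γ spread.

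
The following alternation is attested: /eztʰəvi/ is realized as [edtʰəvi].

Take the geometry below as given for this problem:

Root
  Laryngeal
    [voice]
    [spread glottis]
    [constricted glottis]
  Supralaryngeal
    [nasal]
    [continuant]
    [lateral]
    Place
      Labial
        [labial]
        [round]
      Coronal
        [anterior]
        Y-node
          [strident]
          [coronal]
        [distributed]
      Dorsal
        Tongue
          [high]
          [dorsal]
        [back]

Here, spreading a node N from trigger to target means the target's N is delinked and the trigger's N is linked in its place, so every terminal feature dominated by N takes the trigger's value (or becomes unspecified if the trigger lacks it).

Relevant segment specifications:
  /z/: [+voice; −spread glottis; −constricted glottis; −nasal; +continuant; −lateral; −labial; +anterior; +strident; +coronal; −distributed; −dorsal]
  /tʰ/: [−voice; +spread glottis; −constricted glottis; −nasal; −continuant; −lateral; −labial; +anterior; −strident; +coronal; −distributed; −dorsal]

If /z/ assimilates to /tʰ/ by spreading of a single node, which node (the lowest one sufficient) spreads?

The alternation /z/ → [d] changes [continuant], [strident] and nothing else.
These terminals are all dominated by Supralaryngeal, and no proper subconstituent of Supralaryngeal covers them all; Supralaryngeal is their lowest common ancestor.
If Supralaryngeal spreads, every terminal under it takes /tʰ/'s value, producing [d] as observed.
Had Root spread, [voice], [spread glottis] would have taken /tʰ/'s values; they stay as in /z/, confirming the spreading constituent is exactly Supralaryngeal.

Supralaryngeal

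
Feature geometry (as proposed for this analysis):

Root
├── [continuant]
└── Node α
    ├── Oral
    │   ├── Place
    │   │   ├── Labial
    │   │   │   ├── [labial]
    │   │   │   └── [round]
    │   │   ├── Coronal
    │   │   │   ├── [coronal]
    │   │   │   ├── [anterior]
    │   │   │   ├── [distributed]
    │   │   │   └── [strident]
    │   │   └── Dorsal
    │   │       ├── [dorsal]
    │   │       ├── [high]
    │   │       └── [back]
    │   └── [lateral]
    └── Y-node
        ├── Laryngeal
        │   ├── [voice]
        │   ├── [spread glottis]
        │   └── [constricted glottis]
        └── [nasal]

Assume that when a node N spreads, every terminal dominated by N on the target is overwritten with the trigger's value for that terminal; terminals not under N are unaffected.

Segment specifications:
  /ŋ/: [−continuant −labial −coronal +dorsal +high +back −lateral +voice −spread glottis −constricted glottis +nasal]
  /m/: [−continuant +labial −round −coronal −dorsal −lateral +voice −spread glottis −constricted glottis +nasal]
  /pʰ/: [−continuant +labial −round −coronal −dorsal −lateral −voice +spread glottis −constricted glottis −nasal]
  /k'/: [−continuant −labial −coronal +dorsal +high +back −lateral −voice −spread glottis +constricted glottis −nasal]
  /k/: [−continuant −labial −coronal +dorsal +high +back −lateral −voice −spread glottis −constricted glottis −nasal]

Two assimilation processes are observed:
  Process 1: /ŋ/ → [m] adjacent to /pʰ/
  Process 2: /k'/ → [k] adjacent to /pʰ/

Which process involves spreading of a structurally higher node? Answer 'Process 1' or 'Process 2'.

Process 1

Process 1: the features that change are [labial], [round], [dorsal], [high], [back]; the minimal node is Place (depth 3).
Process 2 alters [constricted glottis]; the lowest dominating node is [constricted glottis] (depth 4 from Root).
Depth 3 < depth 4; Process 1 involves the structurally higher constituent Place.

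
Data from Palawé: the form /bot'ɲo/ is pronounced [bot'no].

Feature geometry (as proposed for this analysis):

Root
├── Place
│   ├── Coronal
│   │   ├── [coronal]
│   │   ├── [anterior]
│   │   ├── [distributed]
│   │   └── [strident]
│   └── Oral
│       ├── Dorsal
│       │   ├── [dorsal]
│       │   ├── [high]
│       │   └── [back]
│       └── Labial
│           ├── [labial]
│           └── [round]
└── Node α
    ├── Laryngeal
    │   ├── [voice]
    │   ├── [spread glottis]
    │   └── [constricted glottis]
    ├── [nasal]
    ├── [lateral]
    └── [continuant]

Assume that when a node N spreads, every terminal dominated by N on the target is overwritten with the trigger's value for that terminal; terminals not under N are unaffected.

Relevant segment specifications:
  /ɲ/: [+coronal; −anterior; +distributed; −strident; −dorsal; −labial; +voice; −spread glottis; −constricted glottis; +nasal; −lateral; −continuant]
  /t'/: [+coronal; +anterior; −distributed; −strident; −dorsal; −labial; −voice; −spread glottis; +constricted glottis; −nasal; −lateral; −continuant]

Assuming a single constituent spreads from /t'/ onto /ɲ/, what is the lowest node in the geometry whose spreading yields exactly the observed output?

Feature comparison: [anterior], [distributed] differ between /ɲ/ and [n]; the remaining terminals match.
These terminals are all dominated by Coronal, and no proper subconstituent of Coronal covers them all; Coronal is their lowest common ancestor.
Spreading Coronal from /t'/ overwrites each of those terminals with /t'/'s values, yielding exactly [n].
[voice], [constricted glottis] stay as in /ɲ/ although /t'/ differs there, so no node dominating them spread; among the remaining candidates Coronal is the lowest that derives the output.

Coronal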